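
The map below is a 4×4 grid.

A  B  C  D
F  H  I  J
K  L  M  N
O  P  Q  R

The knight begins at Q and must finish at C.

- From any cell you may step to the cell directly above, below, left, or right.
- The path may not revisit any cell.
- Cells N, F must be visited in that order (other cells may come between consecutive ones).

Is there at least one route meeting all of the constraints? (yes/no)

One route that works: Q → M → N → J → I → H → F → A → B → C.

yes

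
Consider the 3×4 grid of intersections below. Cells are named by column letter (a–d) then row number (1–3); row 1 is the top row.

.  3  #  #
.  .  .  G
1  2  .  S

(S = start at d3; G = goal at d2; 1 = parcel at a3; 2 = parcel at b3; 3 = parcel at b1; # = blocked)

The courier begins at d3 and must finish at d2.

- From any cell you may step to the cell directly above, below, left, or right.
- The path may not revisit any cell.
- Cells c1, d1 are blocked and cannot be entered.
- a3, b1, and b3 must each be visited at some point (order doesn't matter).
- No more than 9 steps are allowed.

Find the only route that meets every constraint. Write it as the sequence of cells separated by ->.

d3 -> c3 -> b3 -> a3 -> a2 -> a1 -> b1 -> b2 -> c2 -> d2

The 9-move cap with required stops at a3, b1, b3 leaves no slack for detours.
Route from d3: left 3 to a3, up 2 to a1, right 1 to b1, down 1 to b2, right 2 to d2 — 9 moves in all.
Check: all required cells visited; 9 ≤ 9 moves.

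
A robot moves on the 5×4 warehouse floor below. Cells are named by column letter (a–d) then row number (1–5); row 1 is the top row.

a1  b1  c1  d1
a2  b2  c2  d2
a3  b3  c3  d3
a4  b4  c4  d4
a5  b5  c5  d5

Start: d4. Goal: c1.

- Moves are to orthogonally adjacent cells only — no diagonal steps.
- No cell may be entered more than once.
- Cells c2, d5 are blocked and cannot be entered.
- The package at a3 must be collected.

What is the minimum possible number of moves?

Any route passes through a3 somewhere between d4 and c1. Summing Manhattan distances along the two legs (d4 → a3 → c1) gives a lower bound of 4 + 4 = 8 moves.
A route of 8 moves achieves this: d4 → d3 → c3 → b3 → a3 → a2 → a1 → b1 → c1.
Since 8 matches the lower bound, it is optimal.

8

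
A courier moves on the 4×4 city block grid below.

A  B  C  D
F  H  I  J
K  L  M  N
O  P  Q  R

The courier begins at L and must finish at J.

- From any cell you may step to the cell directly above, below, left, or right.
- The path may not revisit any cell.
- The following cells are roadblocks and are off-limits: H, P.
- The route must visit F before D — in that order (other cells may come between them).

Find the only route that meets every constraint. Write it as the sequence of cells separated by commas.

The waypoints must appear in the order F, D, with no cell reused.
Route from L: left 1 to K, up 2 to A, right 3 to D, down 1 to J — 7 moves in all.
Check: order respected (F at step 2, D at step 6).

L, K, F, A, B, C, D, J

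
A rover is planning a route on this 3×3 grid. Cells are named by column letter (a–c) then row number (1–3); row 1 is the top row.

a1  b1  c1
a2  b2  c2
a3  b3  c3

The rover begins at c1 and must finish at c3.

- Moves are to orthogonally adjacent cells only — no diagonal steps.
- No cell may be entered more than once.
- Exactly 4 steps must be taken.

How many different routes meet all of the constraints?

3

Need simple routes of exactly 4 moves from c1 to c3 (Manhattan distance 2, so 1 moves are spent on a detour and 1 undoing it).
Enumerating: c1 c2 b2 b3 c3 | c1 b1 b2 b3 c3 | c1 b1 b2 c2 c3.
That gives 3 routes.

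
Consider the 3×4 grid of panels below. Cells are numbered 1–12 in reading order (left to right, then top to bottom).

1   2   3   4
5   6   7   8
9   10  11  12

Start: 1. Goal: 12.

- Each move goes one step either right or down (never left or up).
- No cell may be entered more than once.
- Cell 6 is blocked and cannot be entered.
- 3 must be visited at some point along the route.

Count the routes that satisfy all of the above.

3

A right/down-only route from 1 to 12 makes exactly 2 down-moves and 3 right-moves in some order.
With no other constraints that would be C(5,2) = 10 routes.
Split at 3 and multiply the segment counts (each segment already excludes blocked cells): 1→3: 1; 3→12: 3; product = 3.
That gives 3 routes.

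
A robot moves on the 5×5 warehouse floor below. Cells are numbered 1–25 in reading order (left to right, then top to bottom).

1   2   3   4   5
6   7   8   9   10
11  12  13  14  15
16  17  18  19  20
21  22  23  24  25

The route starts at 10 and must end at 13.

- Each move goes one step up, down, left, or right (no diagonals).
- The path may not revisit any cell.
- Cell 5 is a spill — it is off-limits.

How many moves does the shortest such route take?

3

The Manhattan distance from 10 to 13 is |2−3| + |5−3| = 3, so at least 3 moves are needed.
A route of 3 moves achieves this: 10 → 15 → 14 → 13.
Since 3 matches the lower bound, it is optimal.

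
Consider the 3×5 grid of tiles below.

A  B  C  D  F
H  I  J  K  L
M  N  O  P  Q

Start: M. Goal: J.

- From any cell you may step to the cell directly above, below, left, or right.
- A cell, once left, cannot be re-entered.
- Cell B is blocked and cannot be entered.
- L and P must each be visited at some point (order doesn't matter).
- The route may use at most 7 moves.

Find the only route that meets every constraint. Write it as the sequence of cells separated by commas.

M, N, O, P, Q, L, K, J

The 7-move cap with required stops at L, P leaves no slack for detours.
Route from M: right 4 to Q, up 1 to L, left 2 to J — 7 moves in all.
Check: all required cells visited; 7 ≤ 7 moves.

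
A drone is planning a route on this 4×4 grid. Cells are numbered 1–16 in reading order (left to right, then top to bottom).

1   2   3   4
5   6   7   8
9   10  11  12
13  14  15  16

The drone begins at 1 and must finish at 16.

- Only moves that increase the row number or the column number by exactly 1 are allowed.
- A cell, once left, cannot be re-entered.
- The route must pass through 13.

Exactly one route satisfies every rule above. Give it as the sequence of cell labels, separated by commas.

1, 5, 9, 13, 14, 15, 16

Moves only go right or down, so the column and row indices never decrease.
Route from 1: 3× down (reaching 13), 3× right (reaching 16) — 6 moves in all.
Check: all required cells visited.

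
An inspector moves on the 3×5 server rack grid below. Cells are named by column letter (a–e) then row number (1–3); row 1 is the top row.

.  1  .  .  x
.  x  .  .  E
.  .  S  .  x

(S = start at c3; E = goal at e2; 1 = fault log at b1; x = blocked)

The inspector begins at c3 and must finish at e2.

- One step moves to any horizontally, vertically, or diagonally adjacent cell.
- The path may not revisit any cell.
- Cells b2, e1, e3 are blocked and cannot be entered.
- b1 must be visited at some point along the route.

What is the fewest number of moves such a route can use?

5

Any route passes through b1 somewhere between c3 and e2. Summing Chebyshev distances along the two legs (c3 → b1 → e2) gives a lower bound of 2 + 3 = 5 moves.
A route of 5 moves achieves this: c3 → c2 → b1 → c1 → d1 → e2.
Since 5 matches the lower bound, it is optimal.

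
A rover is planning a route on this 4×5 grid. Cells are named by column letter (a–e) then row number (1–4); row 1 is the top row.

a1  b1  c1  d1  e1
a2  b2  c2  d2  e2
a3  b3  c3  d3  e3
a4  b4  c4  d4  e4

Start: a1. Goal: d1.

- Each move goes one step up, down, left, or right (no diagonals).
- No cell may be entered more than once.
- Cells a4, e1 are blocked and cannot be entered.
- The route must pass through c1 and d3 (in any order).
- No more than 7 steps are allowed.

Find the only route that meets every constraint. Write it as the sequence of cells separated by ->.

a1 -> b1 -> c1 -> c2 -> c3 -> d3 -> d2 -> d1

The budget equals the shortest possible length, so every move has to be on a shortest route through the required cells.
Route from a1: right 2 to c1, down 2 to c3, right 1 to d3, up 2 to d1 — 7 moves in all.
Check: all required cells visited; 7 ≤ 7 moves.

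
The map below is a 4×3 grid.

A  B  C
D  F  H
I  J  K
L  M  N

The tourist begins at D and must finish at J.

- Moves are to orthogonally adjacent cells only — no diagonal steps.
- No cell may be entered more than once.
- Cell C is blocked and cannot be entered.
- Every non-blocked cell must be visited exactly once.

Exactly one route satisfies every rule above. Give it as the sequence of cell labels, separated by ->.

D -> A -> B -> F -> H -> K -> N -> M -> L -> I -> J

Need to visit all 11 open cells exactly once, starting at D and ending at J.
Cell H has only two open neighbours (K and F), so the path must pass straight through it: one of those is the cell it's entered from and the other is where it exits.
Route from D: up to A, right to B, down to F, right to H, 2× down (reaching N), 2× left (reaching L), up to I, right to J — 10 moves in all.
Check: all 11 open cells covered.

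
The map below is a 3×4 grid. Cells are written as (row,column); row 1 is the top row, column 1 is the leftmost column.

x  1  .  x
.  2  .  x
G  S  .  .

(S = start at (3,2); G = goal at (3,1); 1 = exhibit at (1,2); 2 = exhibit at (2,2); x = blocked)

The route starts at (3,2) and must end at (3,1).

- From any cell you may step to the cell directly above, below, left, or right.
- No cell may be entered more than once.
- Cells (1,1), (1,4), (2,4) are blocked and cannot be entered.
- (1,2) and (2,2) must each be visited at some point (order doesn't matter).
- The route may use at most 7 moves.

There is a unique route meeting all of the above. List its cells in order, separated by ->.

(3,2) -> (3,3) -> (2,3) -> (1,3) -> (1,2) -> (2,2) -> (2,1) -> (3,1)

Any route must reach (1,2) and (2,2) and still end at (3,1) within 7 moves, so the order of the required stops is forced.
Route from (3,2): right 1 to (3,3), up 2 to (1,3), left 1 to (1,2), down 1 to (2,2), left 1 to (2,1), down 1 to (3,1) — 7 moves in all.
Check: all required cells visited; 7 ≤ 7 moves.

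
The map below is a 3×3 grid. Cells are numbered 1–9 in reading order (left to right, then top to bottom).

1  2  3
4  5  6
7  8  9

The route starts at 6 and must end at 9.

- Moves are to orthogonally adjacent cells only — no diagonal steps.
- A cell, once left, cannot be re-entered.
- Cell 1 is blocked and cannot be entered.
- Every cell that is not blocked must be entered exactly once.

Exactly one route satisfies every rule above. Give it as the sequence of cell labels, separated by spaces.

Need to visit all 8 open cells exactly once, starting at 6 and ending at 9.
Cell 7 has only two open neighbours (4 and 8), so the path must pass straight through it: one of those is the cell it's entered from and the other is where it exits.
Route from 6: up 1 to 3, left 1 to 2, down 1 to 5, left 1 to 4, down 1 to 7, right 2 to 9 — 7 moves in all.
Check: all 8 open cells covered.

6 3 2 5 4 7 8 9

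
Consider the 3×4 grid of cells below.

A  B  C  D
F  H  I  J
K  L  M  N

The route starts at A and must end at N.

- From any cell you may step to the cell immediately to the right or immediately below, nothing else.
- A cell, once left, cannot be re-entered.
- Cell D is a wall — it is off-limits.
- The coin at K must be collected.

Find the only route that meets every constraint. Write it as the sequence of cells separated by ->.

Moves only go right or down, so the column and row indices never decrease.
Route from A: down 2 to K, right 3 to N — 5 moves in all.
Check: all required cells visited.

A -> F -> K -> L -> M -> N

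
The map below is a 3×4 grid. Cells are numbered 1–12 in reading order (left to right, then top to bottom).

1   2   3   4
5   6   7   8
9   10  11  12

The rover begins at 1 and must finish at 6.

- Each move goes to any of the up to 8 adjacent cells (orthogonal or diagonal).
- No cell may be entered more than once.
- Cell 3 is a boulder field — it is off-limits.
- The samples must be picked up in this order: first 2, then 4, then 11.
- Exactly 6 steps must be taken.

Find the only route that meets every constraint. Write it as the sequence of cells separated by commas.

The waypoints must appear in the order 2, 4, 11, with no cell reused.
Route from 1: right to 2, down-right to 7, up-right to 4, down to 8, down-left to 11, up-left to 6 — 6 moves in all.
Check: order respected (2 at step 1, 4 at step 3, 11 at step 5); 6 moves as required.

1, 2, 7, 4, 8, 11, 6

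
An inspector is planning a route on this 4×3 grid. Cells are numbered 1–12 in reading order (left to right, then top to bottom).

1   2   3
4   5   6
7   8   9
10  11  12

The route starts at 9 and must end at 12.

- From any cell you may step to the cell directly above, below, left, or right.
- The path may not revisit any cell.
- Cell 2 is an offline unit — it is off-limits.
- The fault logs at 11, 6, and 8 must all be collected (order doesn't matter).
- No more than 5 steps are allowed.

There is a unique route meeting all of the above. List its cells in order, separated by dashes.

9 - 6 - 5 - 8 - 11 - 12

Any route must reach 11, 6, and 8 and still end at 12 within 5 moves, so the order of the required stops is forced.
Route from 9: up to 6, left to 5, 2× down (reaching 11), right to 12 — 5 moves in all.
Check: all required cells visited; 5 ≤ 5 moves.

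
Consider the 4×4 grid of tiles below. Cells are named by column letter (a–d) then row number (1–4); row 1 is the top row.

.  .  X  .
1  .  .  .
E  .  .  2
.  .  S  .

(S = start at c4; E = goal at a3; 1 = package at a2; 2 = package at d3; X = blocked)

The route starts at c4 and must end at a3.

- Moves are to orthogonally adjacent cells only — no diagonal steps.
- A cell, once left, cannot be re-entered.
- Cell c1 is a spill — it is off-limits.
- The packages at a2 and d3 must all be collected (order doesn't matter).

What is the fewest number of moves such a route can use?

Any route passes through a2 and d3 in some order between c4 and a3. Summing Manhattan distances along each leg and taking the cheapest ordering (c4 → d3 → a2 → a3) gives a lower bound of 2 + 4 + 1 = 7 moves.
A route of 7 moves achieves this: c4 → c3 → d3 → d2 → c2 → b2 → a2 → a3.
Since 7 matches the lower bound, it is optimal.

7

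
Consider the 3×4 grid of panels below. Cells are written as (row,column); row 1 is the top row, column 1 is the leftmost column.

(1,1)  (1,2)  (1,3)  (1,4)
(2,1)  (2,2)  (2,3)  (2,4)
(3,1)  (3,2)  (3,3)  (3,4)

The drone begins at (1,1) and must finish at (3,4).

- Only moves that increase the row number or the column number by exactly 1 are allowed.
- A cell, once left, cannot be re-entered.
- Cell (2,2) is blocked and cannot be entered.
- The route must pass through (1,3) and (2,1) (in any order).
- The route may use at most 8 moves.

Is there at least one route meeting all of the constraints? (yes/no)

no

(2,1) is below but to the left of (1,3): going (1,3) → (2,1) would need a leftward move and (2,1) → (1,3) an upward move, so no right/down-only route can visit both required cells.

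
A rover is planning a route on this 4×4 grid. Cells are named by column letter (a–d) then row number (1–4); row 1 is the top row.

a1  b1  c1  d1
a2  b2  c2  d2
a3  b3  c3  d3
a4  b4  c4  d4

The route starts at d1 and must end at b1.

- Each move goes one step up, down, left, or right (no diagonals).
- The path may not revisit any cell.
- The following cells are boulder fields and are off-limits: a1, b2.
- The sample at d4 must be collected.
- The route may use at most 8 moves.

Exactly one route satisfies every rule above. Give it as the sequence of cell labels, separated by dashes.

d1 - d2 - d3 - d4 - c4 - c3 - c2 - c1 - b1

The 8-move cap with required stops at d4 leaves no slack for detours.
Route from d1: down 3 to d4, left 1 to c4, up 3 to c1, left 1 to b1 — 8 moves in all.
Check: all required cells visited; 8 ≤ 8 moves.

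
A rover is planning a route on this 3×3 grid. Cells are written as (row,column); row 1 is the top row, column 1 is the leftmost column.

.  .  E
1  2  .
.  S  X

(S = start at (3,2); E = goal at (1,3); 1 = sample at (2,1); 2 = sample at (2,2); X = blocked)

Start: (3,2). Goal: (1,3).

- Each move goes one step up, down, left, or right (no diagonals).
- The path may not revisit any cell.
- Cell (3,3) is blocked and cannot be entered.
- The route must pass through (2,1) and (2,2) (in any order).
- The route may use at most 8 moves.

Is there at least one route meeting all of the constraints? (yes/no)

yes

One route that works: (3,2) → (2,2) → (2,1) → (1,1) → (1,2) → (1,3).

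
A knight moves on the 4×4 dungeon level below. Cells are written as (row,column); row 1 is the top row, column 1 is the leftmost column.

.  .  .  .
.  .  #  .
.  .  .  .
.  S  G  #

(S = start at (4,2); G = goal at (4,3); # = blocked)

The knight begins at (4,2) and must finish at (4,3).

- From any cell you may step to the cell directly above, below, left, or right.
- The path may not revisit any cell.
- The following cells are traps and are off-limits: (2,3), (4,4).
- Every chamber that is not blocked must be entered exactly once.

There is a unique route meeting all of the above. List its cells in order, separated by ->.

Need to visit all 14 open cells exactly once, starting at (4,2) and ending at (4,3).
Cell (1,3) has only two open neighbours ((1,2) and (1,4)), so the path must pass straight through it: one of those is the cell it's entered from and the other is where it exits.
Route from (4,2): left to (4,1), up to (3,1), right to (3,2), up to (2,2), left to (2,1), up to (1,1), 3× right (reaching (1,4)), 2× down (reaching (3,4)), left to (3,3), down to (4,3) — 13 moves in all.
Check: all 14 open cells covered.

(4,2) -> (4,1) -> (3,1) -> (3,2) -> (2,2) -> (2,1) -> (1,1) -> (1,2) -> (1,3) -> (1,4) -> (2,4) -> (3,4) -> (3,3) -> (4,3)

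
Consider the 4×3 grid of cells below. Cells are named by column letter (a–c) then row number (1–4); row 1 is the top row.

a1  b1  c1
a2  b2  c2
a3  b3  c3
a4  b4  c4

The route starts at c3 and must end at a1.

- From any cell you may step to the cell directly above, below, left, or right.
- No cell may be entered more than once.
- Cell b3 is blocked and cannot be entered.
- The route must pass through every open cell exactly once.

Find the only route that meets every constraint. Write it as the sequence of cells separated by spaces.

Need to visit all 11 open cells exactly once, starting at c3 and ending at a1.
Cell b4 has only two open neighbours (a4 and c4), so the path must pass straight through it: one of those is the cell it's entered from and the other is where it exits.
Route from c3: down 1 to c4, left 2 to a4, up 2 to a2, right 2 to c2, up 1 to c1, left 2 to a1 — 10 moves in all.
Check: all 11 open cells covered.

c3 c4 b4 a4 a3 a2 b2 c2 c1 b1 a1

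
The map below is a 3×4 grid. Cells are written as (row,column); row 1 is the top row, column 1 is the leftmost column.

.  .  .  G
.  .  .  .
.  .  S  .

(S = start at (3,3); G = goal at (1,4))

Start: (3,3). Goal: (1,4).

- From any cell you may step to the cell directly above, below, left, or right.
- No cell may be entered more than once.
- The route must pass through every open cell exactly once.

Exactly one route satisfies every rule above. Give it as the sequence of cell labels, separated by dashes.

(3,3) - (3,4) - (2,4) - (2,3) - (2,2) - (3,2) - (3,1) - (2,1) - (1,1) - (1,2) - (1,3) - (1,4)

Need to visit all 12 open cells exactly once, starting at (3,3) and ending at (1,4).
Route from (3,3): right 1 to (3,4), up 1 to (2,4), left 2 to (2,2), down 1 to (3,2), left 1 to (3,1), up 2 to (1,1), right 3 to (1,4) — 11 moves in all.
Check: all 12 open cells covered.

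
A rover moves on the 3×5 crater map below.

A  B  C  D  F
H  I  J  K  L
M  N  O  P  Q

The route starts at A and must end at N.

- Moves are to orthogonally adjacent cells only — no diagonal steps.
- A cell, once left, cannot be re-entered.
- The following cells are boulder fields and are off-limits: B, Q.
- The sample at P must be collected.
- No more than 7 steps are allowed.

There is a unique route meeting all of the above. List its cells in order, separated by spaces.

Any route must reach P and still end at N within 7 moves, so the order of the required stops is forced.
Route from A: down 1 to H, right 3 to K, down 1 to P, left 2 to N — 7 moves in all.
Check: all required cells visited; 7 ≤ 7 moves.

A H I J K P O N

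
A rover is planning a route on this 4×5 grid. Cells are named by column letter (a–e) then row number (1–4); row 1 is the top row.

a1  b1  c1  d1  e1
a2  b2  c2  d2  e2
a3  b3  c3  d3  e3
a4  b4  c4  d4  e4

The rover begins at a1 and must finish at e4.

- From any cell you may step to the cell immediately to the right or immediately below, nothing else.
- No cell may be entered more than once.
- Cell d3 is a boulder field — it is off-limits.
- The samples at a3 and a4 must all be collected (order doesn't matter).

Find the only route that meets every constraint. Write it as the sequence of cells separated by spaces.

Moves only go right or down, so the column and row indices never decrease.
Route from a1: 3× down (reaching a4), 4× right (reaching e4) — 7 moves in all.
Check: all required cells visited.

a1 a2 a3 a4 b4 c4 d4 e4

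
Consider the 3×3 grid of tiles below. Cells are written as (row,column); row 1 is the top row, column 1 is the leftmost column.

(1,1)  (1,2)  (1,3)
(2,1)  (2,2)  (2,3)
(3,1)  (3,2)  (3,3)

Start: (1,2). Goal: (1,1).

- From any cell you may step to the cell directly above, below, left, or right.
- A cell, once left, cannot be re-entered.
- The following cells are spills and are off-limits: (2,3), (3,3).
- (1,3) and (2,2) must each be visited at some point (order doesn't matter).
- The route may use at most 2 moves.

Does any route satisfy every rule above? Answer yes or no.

no

(1,3) must be visited but has only one open neighbour ((1,2)), and it is neither the start nor the goal — the route would have to enter and leave through (1,2), re-entering it.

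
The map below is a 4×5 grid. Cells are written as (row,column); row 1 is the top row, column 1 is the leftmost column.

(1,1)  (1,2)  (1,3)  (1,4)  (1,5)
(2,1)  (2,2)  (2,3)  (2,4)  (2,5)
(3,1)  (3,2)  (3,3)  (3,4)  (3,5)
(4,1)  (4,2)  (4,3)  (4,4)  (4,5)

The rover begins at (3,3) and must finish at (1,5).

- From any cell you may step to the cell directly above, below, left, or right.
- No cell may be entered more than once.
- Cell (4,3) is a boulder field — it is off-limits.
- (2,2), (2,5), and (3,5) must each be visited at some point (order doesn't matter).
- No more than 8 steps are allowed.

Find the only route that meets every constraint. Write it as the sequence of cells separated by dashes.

(3,3) - (3,2) - (2,2) - (2,3) - (2,4) - (3,4) - (3,5) - (2,5) - (1,5)

The 8-move cap with required stops at (2,2), (2,5), (3,5) leaves no slack for detours.
Route from (3,3): left 1 to (3,2), up 1 to (2,2), right 2 to (2,4), down 1 to (3,4), right 1 to (3,5), up 2 to (1,5) — 8 moves in all.
Check: all required cells visited; 8 ≤ 8 moves.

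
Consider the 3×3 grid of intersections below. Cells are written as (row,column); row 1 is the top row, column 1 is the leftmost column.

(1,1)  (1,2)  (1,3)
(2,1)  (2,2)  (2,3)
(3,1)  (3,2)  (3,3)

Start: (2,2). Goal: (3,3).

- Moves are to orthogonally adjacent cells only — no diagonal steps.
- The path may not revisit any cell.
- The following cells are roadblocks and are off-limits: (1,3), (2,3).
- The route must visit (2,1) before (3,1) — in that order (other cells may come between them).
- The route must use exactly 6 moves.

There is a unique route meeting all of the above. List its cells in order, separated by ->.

(2,2) -> (1,2) -> (1,1) -> (2,1) -> (3,1) -> (3,2) -> (3,3)

The waypoints must appear in the order (2,1), (3,1), with no cell reused.
Route from (2,2): up to (1,2), left to (1,1), 2× down (reaching (3,1)), 2× right (reaching (3,3)) — 6 moves in all.
Check: order respected ((2,1) at step 3, (3,1) at step 4); 6 moves as required.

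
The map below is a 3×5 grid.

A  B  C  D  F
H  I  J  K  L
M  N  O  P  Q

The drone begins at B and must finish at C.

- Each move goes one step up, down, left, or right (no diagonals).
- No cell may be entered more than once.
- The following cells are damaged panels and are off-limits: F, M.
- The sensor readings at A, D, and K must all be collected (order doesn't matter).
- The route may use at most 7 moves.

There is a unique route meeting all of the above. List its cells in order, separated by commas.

B, A, H, I, J, K, D, C

The 7-move cap with required stops at A, D, K leaves no slack for detours.
Route from B: left 1 to A, down 1 to H, right 3 to K, up 1 to D, left 1 to C — 7 moves in all.
Check: all required cells visited; 7 ≤ 7 moves.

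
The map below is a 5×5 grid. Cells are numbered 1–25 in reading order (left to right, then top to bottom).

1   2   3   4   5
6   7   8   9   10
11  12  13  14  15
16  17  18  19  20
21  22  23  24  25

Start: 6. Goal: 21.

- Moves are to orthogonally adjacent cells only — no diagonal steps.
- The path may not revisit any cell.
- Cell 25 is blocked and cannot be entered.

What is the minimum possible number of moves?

The Manhattan distance from 6 to 21 is |2−5| + |1−1| = 3, so at least 3 moves are needed.
A route of 3 moves achieves this: 6 → 11 → 16 → 21.
Since 3 matches the lower bound, it is optimal.

3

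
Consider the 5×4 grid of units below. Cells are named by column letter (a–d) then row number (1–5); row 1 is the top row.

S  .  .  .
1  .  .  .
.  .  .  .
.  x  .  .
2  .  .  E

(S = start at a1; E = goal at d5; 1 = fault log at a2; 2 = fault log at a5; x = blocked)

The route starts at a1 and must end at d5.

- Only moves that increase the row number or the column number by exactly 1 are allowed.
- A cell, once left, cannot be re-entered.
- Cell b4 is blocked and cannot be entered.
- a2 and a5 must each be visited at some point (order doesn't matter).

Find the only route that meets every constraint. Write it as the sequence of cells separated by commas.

a1, a2, a3, a4, a5, b5, c5, d5

Moves only go right or down, so the column and row indices never decrease.
Route from a1: down 4 to a5, right 3 to d5 — 7 moves in all.
Check: all required cells visited.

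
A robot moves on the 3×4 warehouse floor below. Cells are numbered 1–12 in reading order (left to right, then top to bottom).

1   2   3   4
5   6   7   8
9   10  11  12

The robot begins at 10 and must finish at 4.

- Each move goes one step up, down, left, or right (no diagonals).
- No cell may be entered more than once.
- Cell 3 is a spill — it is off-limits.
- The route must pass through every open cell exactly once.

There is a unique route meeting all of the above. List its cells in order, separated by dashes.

10 - 9 - 5 - 1 - 2 - 6 - 7 - 11 - 12 - 8 - 4

Need to visit all 11 open cells exactly once, starting at 10 and ending at 4.
Route from 10: left to 9, 2× up (reaching 1), right to 2, down to 6, right to 7, down to 11, right to 12, 2× up (reaching 4) — 10 moves in all.
Check: all 11 open cells covered.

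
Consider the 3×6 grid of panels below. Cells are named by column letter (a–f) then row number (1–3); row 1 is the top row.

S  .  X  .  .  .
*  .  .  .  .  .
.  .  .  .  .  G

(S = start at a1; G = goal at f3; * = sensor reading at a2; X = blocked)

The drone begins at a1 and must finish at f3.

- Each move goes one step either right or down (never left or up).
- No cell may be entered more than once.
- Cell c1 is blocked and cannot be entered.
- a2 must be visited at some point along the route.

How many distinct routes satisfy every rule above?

A right/down-only route from a1 to f3 makes exactly 2 down-moves and 5 right-moves in some order.
With no other constraints that would be C(7,2) = 21 routes.
Split at a2 and multiply the segment counts (each segment already excludes blocked cells): a1→a2: 1; a2→f3: 6; product = 6.
That gives 6 routes.

6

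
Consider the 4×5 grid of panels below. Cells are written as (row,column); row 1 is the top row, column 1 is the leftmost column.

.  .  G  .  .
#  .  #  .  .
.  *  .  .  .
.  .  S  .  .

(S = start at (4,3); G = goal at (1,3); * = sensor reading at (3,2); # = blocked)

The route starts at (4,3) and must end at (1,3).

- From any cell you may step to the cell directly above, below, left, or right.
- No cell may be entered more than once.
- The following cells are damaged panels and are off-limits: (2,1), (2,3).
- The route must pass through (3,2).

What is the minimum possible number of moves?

5

Any route passes through (3,2) somewhere between (4,3) and (1,3). Summing Manhattan distances along the two legs ((4,3) → (3,2) → (1,3)) gives a lower bound of 2 + 3 = 5 moves.
A route of 5 moves achieves this: (4,3) → (3,3) → (3,2) → (2,2) → (1,2) → (1,3).
Since 5 matches the lower bound, it is optimal.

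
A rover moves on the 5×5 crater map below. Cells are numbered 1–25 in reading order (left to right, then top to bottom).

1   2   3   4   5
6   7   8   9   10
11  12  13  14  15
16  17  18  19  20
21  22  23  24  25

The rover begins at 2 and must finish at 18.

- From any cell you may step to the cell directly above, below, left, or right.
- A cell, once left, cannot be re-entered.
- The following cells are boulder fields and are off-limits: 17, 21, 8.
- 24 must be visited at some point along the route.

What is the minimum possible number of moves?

8

Any route passes through 24 somewhere between 2 and 18. Summing Manhattan distances along the two legs (2 → 24 → 18) gives a lower bound of 6 + 2 = 8 moves.
A route of 8 moves achieves this: 2 → 7 → 12 → 13 → 14 → 19 → 24 → 23 → 18.
Since 8 matches the lower bound, it is optimal.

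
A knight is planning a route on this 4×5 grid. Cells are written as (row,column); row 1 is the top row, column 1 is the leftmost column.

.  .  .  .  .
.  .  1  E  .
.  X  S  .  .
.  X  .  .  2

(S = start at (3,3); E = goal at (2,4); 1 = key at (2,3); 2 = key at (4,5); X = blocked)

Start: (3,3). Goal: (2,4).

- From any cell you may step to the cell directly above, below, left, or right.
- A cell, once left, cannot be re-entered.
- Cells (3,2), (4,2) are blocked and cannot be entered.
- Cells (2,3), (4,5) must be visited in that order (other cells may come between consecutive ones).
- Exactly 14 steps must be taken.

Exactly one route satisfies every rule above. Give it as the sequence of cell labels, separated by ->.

The waypoints must appear in the order (2,3), (4,5), with no cell reused.
Route from (3,3): up to (2,3), 2× left (reaching (2,1)), up to (1,1), 4× right (reaching (1,5)), 3× down (reaching (4,5)), left to (4,4), 2× up (reaching (2,4)) — 14 moves in all.
Check: order respected (1 at step 1, 2 at step 11); 14 moves as required.

(3,3) -> (2,3) -> (2,2) -> (2,1) -> (1,1) -> (1,2) -> (1,3) -> (1,4) -> (1,5) -> (2,5) -> (3,5) -> (4,5) -> (4,4) -> (3,4) -> (2,4)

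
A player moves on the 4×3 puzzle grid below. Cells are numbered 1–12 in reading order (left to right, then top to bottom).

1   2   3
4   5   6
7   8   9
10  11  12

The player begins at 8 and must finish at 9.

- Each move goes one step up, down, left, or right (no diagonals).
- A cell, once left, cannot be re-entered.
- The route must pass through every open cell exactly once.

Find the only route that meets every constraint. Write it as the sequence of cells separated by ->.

8 -> 5 -> 6 -> 3 -> 2 -> 1 -> 4 -> 7 -> 10 -> 11 -> 12 -> 9

Need to visit all 12 open cells exactly once, starting at 8 and ending at 9.
Cell 10 has only two open neighbours (7 and 11), so the path must pass straight through it: one of those is the cell it's entered from and the other is where it exits.
Route from 8: up 1 to 5, right 1 to 6, up 1 to 3, left 2 to 1, down 3 to 10, right 2 to 12, up 1 to 9 — 11 moves in all.
Check: all 12 open cells covered.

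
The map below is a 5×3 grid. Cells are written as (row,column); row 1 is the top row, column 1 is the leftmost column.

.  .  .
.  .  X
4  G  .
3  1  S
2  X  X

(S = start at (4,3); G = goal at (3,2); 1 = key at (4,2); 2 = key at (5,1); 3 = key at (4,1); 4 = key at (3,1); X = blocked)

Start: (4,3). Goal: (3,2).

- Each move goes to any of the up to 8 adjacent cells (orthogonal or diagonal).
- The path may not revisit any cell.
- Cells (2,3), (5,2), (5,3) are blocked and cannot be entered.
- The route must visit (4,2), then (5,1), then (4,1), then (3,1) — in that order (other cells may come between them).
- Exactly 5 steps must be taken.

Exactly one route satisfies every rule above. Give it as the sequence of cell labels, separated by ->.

The waypoints must appear in the order (4,2), (5,1), (4,1), (3,1), with no cell reused.
Route from (4,3): left 1 to (4,2), down-left 1 to (5,1), up 2 to (3,1), right 1 to (3,2) — 5 moves in all.
Check: order respected (1 at step 1, 2 at step 2, 3 at step 3, 4 at step 4); 5 moves as required.

(4,3) -> (4,2) -> (5,1) -> (4,1) -> (3,1) -> (3,2)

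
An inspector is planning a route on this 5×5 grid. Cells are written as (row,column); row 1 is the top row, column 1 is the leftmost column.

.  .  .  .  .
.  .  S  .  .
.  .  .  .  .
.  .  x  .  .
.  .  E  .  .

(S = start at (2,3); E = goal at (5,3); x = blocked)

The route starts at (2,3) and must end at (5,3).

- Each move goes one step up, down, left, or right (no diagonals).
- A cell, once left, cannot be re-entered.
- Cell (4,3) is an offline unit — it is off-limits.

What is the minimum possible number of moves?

The Manhattan distance from (2,3) to (5,3) is |2−5| + |3−3| = 3, so at least 3 moves are needed.
That bound ignores the blocked cells. Measuring each leg by the fewest moves that actually steer around them ((2,3)→(5,3): 5) raises the lower bound to 5.
A route of 5 moves exists: (2,3) → (3,3) → (3,2) → (4,2) → (5,2) → (5,3).
Since 5 matches that lower bound, it is optimal.

5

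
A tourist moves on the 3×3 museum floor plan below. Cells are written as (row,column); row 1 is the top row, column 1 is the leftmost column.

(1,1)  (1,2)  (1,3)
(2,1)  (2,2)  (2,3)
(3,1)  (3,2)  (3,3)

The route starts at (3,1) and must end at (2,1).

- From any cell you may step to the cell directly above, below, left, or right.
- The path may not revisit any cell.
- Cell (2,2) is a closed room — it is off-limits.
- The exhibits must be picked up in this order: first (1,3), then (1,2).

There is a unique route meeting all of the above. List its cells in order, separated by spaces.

The waypoints must appear in the order (1,3), (1,2), with no cell reused.
Route from (3,1): right 2 to (3,3), up 2 to (1,3), left 2 to (1,1), down 1 to (2,1) — 7 moves in all.
Check: order respected ((1,3) at step 4, (1,2) at step 5).

(3,1) (3,2) (3,3) (2,3) (1,3) (1,2) (1,1) (2,1)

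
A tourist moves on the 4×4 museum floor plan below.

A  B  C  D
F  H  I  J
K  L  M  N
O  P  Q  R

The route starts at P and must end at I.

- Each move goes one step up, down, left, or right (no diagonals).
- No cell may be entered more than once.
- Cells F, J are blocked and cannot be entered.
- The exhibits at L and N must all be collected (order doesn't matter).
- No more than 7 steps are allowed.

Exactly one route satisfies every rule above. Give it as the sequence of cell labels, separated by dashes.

The 7-move cap with required stops at L, N leaves no slack for detours.
Route from P: right 2 to R, up 1 to N, left 2 to L, up 1 to H, right 1 to I — 7 moves in all.
Check: all required cells visited; 7 ≤ 7 moves.

P - Q - R - N - M - L - H - I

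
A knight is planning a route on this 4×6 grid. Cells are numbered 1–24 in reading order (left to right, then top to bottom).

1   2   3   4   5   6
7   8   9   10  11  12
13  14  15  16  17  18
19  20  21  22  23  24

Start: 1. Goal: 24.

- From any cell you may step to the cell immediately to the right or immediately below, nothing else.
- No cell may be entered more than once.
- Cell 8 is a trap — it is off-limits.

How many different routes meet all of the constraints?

A right/down-only route from 1 to 24 makes exactly 3 down-moves and 5 right-moves in some order.
With no other constraints that would be C(8,3) = 56 routes.
Subtract routes through each blocked cell (inclusion–exclusion for overlaps): − through 8: 30 → 26.
That gives 26 routes.

26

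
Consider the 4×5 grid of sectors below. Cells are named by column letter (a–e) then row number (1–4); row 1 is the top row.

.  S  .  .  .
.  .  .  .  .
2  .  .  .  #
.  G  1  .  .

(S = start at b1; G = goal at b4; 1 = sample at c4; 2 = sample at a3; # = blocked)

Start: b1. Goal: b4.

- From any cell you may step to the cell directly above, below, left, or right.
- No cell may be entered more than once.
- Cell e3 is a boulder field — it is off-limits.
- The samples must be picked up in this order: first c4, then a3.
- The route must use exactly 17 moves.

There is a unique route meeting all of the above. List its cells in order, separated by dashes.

The waypoints must appear in the order c4, a3, with no cell reused.
Route from b1: left 1 to a1, down 1 to a2, right 2 to c2, up 1 to c1, right 2 to e1, down 1 to e2, left 1 to d2, down 2 to d4, left 1 to c4, up 1 to c3, left 2 to a3, down 1 to a4, right 1 to b4 — 17 moves in all.
Check: order respected (1 at step 12, 2 at step 15); 17 moves as required.

b1 - a1 - a2 - b2 - c2 - c1 - d1 - e1 - e2 - d2 - d3 - d4 - c4 - c3 - b3 - a3 - a4 - b4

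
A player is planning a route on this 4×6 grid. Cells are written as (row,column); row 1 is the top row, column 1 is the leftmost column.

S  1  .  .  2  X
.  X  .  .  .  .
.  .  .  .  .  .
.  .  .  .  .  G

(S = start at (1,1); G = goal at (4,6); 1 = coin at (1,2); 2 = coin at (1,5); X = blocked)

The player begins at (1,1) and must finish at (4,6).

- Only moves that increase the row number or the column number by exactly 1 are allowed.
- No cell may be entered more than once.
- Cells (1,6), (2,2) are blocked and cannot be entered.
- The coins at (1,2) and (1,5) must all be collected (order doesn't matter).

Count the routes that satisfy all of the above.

A right/down-only route from (1,1) to (4,6) makes exactly 3 down-moves and 5 right-moves in some order.
With no other constraints that would be C(8,3) = 56 routes.
A monotone route can only reach the required cells in the order (1,2), (1,5), so split there and multiply the segment counts (each segment already excludes blocked cells): (1,1)→(1,2): 1; (1,2)→(1,5): 1; (1,5)→(4,6): 3; product = 3.
That gives 3 routes.

3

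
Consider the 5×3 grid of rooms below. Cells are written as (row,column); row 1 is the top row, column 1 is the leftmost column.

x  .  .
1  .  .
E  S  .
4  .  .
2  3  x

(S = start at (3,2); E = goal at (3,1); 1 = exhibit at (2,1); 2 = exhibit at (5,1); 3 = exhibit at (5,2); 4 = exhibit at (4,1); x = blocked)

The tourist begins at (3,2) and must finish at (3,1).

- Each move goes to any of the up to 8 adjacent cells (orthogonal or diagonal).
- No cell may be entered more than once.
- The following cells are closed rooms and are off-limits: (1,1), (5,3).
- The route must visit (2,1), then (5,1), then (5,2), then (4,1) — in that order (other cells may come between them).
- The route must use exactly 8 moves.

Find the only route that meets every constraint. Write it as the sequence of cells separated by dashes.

(3,2) - (2,1) - (2,2) - (3,3) - (4,2) - (5,1) - (5,2) - (4,1) - (3,1)

The waypoints must appear in the order (2,1), (5,1), (5,2), (4,1), with no cell reused.
Route from (3,2): up-left to (2,1), right to (2,2), down-right to (3,3), 2× down-left (reaching (5,1)), right to (5,2), up-left to (4,1), up to (3,1) — 8 moves in all.
Check: order respected (1 at step 1, 2 at step 5, 3 at step 6, 4 at step 7); 8 moves as required.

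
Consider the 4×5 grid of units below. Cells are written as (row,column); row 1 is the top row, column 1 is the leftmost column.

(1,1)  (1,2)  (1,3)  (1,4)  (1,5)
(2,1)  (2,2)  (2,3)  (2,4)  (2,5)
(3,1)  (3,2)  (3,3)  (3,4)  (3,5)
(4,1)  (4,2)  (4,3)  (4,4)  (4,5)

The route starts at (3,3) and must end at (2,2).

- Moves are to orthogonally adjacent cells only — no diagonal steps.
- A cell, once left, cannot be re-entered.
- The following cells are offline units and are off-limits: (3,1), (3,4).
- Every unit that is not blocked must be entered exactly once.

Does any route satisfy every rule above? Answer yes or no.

no

Cell (4,1) has only one open neighbour but is neither the start nor the goal, so a Hamiltonian route would have to both enter and leave it through the same neighbour — impossible without revisiting.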